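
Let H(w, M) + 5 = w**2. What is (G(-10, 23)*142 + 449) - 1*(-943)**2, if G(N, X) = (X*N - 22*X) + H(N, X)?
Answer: -979822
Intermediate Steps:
H(w, M) = -5 + w**2
G(N, X) = -5 + N**2 - 22*X + N*X (G(N, X) = (X*N - 22*X) + (-5 + N**2) = (N*X - 22*X) + (-5 + N**2) = (-22*X + N*X) + (-5 + N**2) = -5 + N**2 - 22*X + N*X)
(G(-10, 23)*142 + 449) - 1*(-943)**2 = ((-5 + (-10)**2 - 22*23 - 10*23)*142 + 449) - 1*(-943)**2 = ((-5 + 100 - 506 - 230)*142 + 449) - 1*889249 = (-641*142 + 449) - 889249 = (-91022 + 449) - 889249 = -90573 - 889249 = -979822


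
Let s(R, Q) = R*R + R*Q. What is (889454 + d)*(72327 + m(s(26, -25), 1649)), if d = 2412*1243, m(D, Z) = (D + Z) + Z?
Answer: 294098558070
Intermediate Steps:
s(R, Q) = R² + Q*R
m(D, Z) = D + 2*Z
d = 2998116
(889454 + d)*(72327 + m(s(26, -25), 1649)) = (889454 + 2998116)*(72327 + (26*(-25 + 26) + 2*1649)) = 3887570*(72327 + (26*1 + 3298)) = 3887570*(72327 + (26 + 3298)) = 3887570*(72327 + 3324) = 3887570*75651 = 294098558070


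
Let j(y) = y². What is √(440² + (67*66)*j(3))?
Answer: 103*√22 ≈ 483.11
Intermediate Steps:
√(440² + (67*66)*j(3)) = √(440² + (67*66)*3²) = √(193600 + 4422*9) = √(193600 + 39798) = √233398 = 103*√22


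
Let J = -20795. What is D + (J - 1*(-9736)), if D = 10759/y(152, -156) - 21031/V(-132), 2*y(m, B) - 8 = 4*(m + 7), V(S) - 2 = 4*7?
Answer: -4045684/345 ≈ -11727.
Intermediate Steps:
V(S) = 30 (V(S) = 2 + 4*7 = 2 + 28 = 30)
y(m, B) = 18 + 2*m (y(m, B) = 4 + (4*(m + 7))/2 = 4 + (4*(7 + m))/2 = 4 + (28 + 4*m)/2 = 4 + (14 + 2*m) = 18 + 2*m)
D = -230329/345 (D = 10759/(18 + 2*152) - 21031/30 = 10759/(18 + 304) - 21031*1/30 = 10759/322 - 21031/30 = 10759*(1/322) - 21031/30 = 1537/46 - 21031/30 = -230329/345 ≈ -667.62)
D + (J - 1*(-9736)) = -230329/345 + (-20795 - 1*(-9736)) = -230329/345 + (-20795 + 9736) = -230329/345 - 11059 = -4045684/345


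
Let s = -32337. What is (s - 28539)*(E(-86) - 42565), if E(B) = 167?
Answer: 2581020648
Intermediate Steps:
(s - 28539)*(E(-86) - 42565) = (-32337 - 28539)*(167 - 42565) = -60876*(-42398) = 2581020648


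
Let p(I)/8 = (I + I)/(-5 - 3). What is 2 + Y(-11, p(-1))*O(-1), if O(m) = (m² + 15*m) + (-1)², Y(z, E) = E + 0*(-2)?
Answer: -24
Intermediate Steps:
p(I) = -2*I (p(I) = 8*((I + I)/(-5 - 3)) = 8*((2*I)/(-8)) = 8*((2*I)*(-⅛)) = 8*(-I/4) = -2*I)
Y(z, E) = E (Y(z, E) = E + 0 = E)
O(m) = 1 + m² + 15*m (O(m) = (m² + 15*m) + 1 = 1 + m² + 15*m)
2 + Y(-11, p(-1))*O(-1) = 2 + (-2*(-1))*(1 + (-1)² + 15*(-1)) = 2 + 2*(1 + 1 - 15) = 2 + 2*(-13) = 2 - 26 = -24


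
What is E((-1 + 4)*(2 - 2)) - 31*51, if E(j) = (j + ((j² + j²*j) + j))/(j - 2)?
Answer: -1581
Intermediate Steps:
E(j) = (j² + j³ + 2*j)/(-2 + j) (E(j) = (j + ((j² + j³) + j))/(-2 + j) = (j + (j + j² + j³))/(-2 + j) = (j² + j³ + 2*j)/(-2 + j))
E((-1 + 4)*(2 - 2)) - 31*51 = ((-1 + 4)*(2 - 2))*(2 + (-1 + 4)*(2 - 2) + ((-1 + 4)*(2 - 2))²)/(-2 + (-1 + 4)*(2 - 2)) - 31*51 = (3*0)*(2 + 3*0 + (3*0)²)/(-2 + 3*0) - 1581 = 0*(2 + 0 + 0²)/(-2 + 0) - 1581 = 0*(2 + 0 + 0)/(-2) - 1581 = 0*(-½)*2 - 1581 = 0 - 1581 = -1581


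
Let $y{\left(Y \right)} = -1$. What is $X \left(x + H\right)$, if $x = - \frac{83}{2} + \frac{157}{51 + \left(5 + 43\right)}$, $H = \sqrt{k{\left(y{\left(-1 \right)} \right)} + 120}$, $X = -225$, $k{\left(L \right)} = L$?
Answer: $\frac{197575}{22} - 225 \sqrt{119} \approx 6526.2$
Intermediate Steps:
$H = \sqrt{119}$ ($H = \sqrt{-1 + 120} = \sqrt{119} \approx 10.909$)
$x = - \frac{7903}{198}$ ($x = \left(-83\right) \frac{1}{2} + \frac{157}{51 + 48} = - \frac{83}{2} + \frac{157}{99} = - \frac{7903}{198} \approx -39.914$)
$X \left(x + H\right) = - 225 \left(- \frac{7903}{198} + \sqrt{119}\right) = \frac{197575}{22} - 225 \sqrt{119}$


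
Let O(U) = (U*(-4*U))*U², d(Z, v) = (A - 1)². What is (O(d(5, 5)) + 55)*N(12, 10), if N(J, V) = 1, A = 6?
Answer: -1562445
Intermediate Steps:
d(Z, v) = 25 (d(Z, v) = (6 - 1)² = 5² = 25)
O(U) = -4*U⁴ (O(U) = (-4*U²)*U² = -4*U⁴)
(O(d(5, 5)) + 55)*N(12, 10) = (-4*25⁴ + 55)*1 = (-4*390625 + 55)*1 = (-1562500 + 55)*1 = -1562445*1 = -1562445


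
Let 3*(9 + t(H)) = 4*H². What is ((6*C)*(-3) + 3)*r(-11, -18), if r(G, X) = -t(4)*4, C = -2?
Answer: -1924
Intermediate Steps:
t(H) = -9 + 4*H²/3 (t(H) = -9 + (4*H²)/3 = -9 + 4*H²/3)
r(G, X) = -148/3 (r(G, X) = -(-9 + (4/3)*4²)*4 = -(-9 + (4/3)*16)*4 = -(-9 + 64/3)*4 = -1*37/3*4 = -37/3*4 = -148/3)
((6*C)*(-3) + 3)*r(-11, -18) = ((6*(-2))*(-3) + 3)*(-148/3) = (-12*(-3) + 3)*(-148/3) = (36 + 3)*(-148/3) = 39*(-148/3) = -1924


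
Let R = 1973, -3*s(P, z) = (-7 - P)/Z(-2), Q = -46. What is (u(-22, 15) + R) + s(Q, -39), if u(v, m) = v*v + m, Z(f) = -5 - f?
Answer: 7429/3 ≈ 2476.3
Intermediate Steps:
s(P, z) = -7/9 - P/9 (s(P, z) = -(-7 - P)/(3*(-5 - 1*(-2))) = -(-7 - P)/(3*(-5 + 2)) = -(-7 - P)/(3*(-3)) = -(-7 - P)*(-1)/(3*3) = -(7/3 + P/3)/3 = -7/9 - P/9)
u(v, m) = m + v**2 (u(v, m) = v**2 + m = m + v**2)
(u(-22, 15) + R) + s(Q, -39) = ((15 + (-22)**2) + 1973) + (-7/9 - 1/9*(-46)) = ((15 + 484) + 1973) + (-7/9 + 46/9) = (499 + 1973) + 13/3 = 2472 + 13/3 = 7429/3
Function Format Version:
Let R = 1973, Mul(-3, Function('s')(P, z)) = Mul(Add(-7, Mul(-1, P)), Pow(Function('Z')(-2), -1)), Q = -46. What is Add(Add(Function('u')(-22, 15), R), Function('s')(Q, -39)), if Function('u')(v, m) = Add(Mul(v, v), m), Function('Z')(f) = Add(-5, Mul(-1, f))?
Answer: Rational(7429, 3) ≈ 2476.3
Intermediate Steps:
Function('s')(P, z) = Add(Rational(-7, 9), Mul(Rational(-1, 9), P)) (Function('s')(P, z) = Mul(Rational(-1, 3), Mul(Add(-7, Mul(-1, P)), Pow(Add(-5, Mul(-1, -2)), -1))) = Mul(Rational(-1, 3), Mul(Add(-7, Mul(-1, P)), Pow(Add(-5, 2), -1))) = Mul(Rational(-1, 3), Mul(Add(-7, Mul(-1, P)), Pow(-3, -1))) = Mul(Rational(-1, 3), Mul(Add(-7, Mul(-1, P)), Rational(-1, 3))) = Mul(Rational(-1, 3), Add(Rational(7, 3), Mul(Rational(1, 3), P))) = Add(Rational(-7, 9), Mul(Rational(-1, 9), P)))
Function('u')(v, m) = Add(m, Pow(v, 2)) (Function('u')(v, m) = Add(Pow(v, 2), m) = Add(m, Pow(v, 2)))
Add(Add(Function('u')(-22, 15), R), Function('s')(Q, -39)) = Add(Add(Add(15, Pow(-22, 2)), 1973), Add(Rational(-7, 9), Mul(Rational(-1, 9), -46))) = Add(Add(Add(15, 484), 1973), Add(Rational(-7, 9), Rational(46, 9))) = Add(Add(499, 1973), Rational(13, 3)) = Add(2472, Rational(13, 3)) = Rational(7429, 3)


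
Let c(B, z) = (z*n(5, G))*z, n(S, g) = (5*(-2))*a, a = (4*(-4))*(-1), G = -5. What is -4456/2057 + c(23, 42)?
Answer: -580572136/2057 ≈ -2.8224e+5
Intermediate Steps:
a = 16 (a = -16*(-1) = 16)
n(S, g) = -160 (n(S, g) = (5*(-2))*16 = -10*16 = -160)
c(B, z) = -160*z² (c(B, z) = (z*(-160))*z = (-160*z)*z = -160*z²)
-4456/2057 + c(23, 42) = -4456/2057 - 160*42² = -4456*1/2057 - 160*1764 = -4456/2057 - 282240 = -580572136/2057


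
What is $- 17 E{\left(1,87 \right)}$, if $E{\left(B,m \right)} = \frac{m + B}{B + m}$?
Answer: $-17$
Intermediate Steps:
$E{\left(B,m \right)} = 1$ ($E{\left(B,m \right)} = \frac{B + m}{B + m} = 1$)
$- 17 E{\left(1,87 \right)} = \left(-17\right) 1 = -17$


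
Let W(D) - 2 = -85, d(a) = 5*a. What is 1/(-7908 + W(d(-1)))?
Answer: -1/7991 ≈ -0.00012514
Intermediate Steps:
W(D) = -83 (W(D) = 2 - 85 = -83)
1/(-7908 + W(d(-1))) = 1/(-7908 - 83) = 1/(-7991) = -1/7991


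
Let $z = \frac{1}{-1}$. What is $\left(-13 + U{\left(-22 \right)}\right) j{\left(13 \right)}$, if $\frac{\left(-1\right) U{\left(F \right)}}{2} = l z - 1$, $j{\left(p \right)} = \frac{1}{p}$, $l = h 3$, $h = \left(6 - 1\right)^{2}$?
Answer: $\frac{139}{13} \approx 10.692$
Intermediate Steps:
$z = -1$
$h = 25$ ($h = 5^{2} = 25$)
$l = 75$ ($l = 25 \cdot 3 = 75$)
$U{\left(F \right)} = 152$ ($U{\left(F \right)} = - 2 \left(75 \left(-1\right) - 1\right) = - 2 \left(-75 - 1\right) = \left(-2\right) \left(-76\right) = 152$)
$\left(-13 + U{\left(-22 \right)}\right) j{\left(13 \right)} = \frac{-13 + 152}{13} = 139 \cdot \frac{1}{13} = \frac{139}{13}$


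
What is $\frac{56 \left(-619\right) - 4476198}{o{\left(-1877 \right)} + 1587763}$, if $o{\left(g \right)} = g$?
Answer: $- \frac{2255431}{792943} \approx -2.8444$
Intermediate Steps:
$\frac{56 \left(-619\right) - 4476198}{o{\left(-1877 \right)} + 1587763} = \frac{56 \left(-619\right) - 4476198}{-1877 + 1587763} = \frac{-34664 - 4476198}{1585886} = \left(-4510862\right) \frac{1}{1585886} = - \frac{2255431}{792943}$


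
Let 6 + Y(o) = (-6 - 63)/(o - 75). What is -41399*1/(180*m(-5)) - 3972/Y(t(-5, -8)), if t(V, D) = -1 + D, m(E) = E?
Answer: 21219451/26100 ≈ 813.01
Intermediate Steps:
Y(o) = -6 - 69/(-75 + o) (Y(o) = -6 + (-6 - 63)/(o - 75) = -6 - 69/(-75 + o))
-41399*1/(180*m(-5)) - 3972/Y(t(-5, -8)) = -41399/(-5*18*10) - 3972*(-75 + (-1 - 8))/(3*(127 - 2*(-1 - 8))) = -41399/((-90*10)) - 3972*(-75 - 9)/(3*(127 - 2*(-9))) = -41399/(-900) - 3972*(-28/(127 + 18)) = -41399*(-1/900) - 3972/(3*(-1/84)*145) = 41399/900 - 3972/(-145/28) = 41399/900 - 3972*(-28/145) = 41399/900 + 111216/145 = 21219451/26100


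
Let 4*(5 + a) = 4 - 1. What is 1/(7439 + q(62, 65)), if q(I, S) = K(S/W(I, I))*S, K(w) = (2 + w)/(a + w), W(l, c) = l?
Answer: 397/2928713 ≈ 0.00013555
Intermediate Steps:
a = -17/4 (a = -5 + (4 - 1)/4 = -5 + (1/4)*3 = -5 + 3/4 = -17/4 ≈ -4.2500)
K(w) = (2 + w)/(-17/4 + w)
q(I, S) = 4*S*(2 + S/I)/(-17 + 4*S/I) (q(I, S) = (4*(2 + S/I)/(-17 + 4*(S/I)))*S = (4*(2 + S/I)/(-17 + 4*S/I))*S = 4*S*(2 + S/I)/(-17 + 4*S/I))
1/(7439 + q(62, 65)) = 1/(7439 - 4*65*(65 + 2*62)/(-4*65 + 17*62)) = 1/(7439 - 4*65*(65 + 124)/(-260 + 1054)) = 1/(7439 - 4*65*189/794) = 1/(7439 - 4*65*1/794*189) = 1/(7439 - 24570/397) = 1/(2928713/397) = 397/2928713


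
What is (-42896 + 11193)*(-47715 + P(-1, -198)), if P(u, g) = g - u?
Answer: 1518954136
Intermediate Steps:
(-42896 + 11193)*(-47715 + P(-1, -198)) = (-42896 + 11193)*(-47715 + (-198 - 1*(-1))) = -31703*(-47715 + (-198 + 1)) = -31703*(-47715 - 197) = -31703*(-47912) = 1518954136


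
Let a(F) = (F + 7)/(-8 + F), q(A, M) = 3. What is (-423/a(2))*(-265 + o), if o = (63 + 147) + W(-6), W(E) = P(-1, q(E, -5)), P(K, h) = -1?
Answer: -15792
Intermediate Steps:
a(F) = (7 + F)/(-8 + F)
W(E) = -1
o = 209 (o = (63 + 147) - 1 = 210 - 1 = 209)
(-423/a(2))*(-265 + o) = (-423*(-8 + 2)/(7 + 2))*(-265 + 209) = -423/(9/(-6))*(-56) = -423/((-1/6*9))*(-56) = -423/(-3/2)*(-56) = -423*(-2/3)*(-56) = 282*(-56) = -15792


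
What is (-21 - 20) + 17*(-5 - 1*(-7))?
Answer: -7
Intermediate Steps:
(-21 - 20) + 17*(-5 - 1*(-7)) = -41 + 17*(-5 + 7) = -41 + 17*2 = -41 + 34 = -7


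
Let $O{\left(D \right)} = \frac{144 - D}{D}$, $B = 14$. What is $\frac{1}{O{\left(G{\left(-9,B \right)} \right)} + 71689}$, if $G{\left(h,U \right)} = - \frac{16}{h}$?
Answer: $\frac{1}{71769} \approx 1.3934 \cdot 10^{-5}$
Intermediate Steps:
$O{\left(D \right)} = \frac{144 - D}{D}$
$\frac{1}{O{\left(G{\left(-9,B \right)} \right)} + 71689} = \frac{1}{\frac{144 - - \frac{16}{-9}}{\left(-16\right) \frac{1}{-9}} + 71689} = \frac{1}{\frac{144 - \left(-16\right) \left(- \frac{1}{9}\right)}{\left(-16\right) \left(- \frac{1}{9}\right)} + 71689} = \frac{1}{\frac{144 - \frac{16}{9}}{\frac{16}{9}} + 71689} = \frac{1}{\frac{9 \left(144 - \frac{16}{9}\right)}{16} + 71689} = \frac{1}{\frac{9}{16} \cdot \frac{1280}{9} + 71689} = \frac{1}{80 + 71689} = \frac{1}{71769}$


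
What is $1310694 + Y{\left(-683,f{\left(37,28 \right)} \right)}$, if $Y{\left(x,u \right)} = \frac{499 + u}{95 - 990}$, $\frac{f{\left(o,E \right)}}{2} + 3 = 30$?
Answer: $\frac{1173070577}{895} \approx 1.3107 \cdot 10^{6}$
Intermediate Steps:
$f{\left(o,E \right)} = 54$ ($f{\left(o,E \right)} = -6 + 2 \cdot 30 = -6 + 60 = 54$)
$Y{\left(x,u \right)} = - \frac{499}{895} - \frac{u}{895}$ ($Y{\left(x,u \right)} = \frac{499 + u}{-895} = \left(499 + u\right) \left(- \frac{1}{895}\right) = - \frac{499}{895} - \frac{u}{895}$)
$1310694 + Y{\left(-683,f{\left(37,28 \right)} \right)} = 1310694 - \frac{553}{895} = \frac{1173070577}{895}$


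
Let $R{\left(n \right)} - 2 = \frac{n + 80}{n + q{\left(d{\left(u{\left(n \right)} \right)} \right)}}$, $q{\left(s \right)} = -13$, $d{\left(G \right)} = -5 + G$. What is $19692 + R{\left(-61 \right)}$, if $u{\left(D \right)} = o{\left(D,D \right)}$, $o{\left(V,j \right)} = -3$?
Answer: $\frac{1457337}{74} \approx 19694.0$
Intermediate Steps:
$u{\left(D \right)} = -3$
$R{\left(n \right)} = 2 + \frac{80 + n}{-13 + n}$ ($R{\left(n \right)} = 2 + \frac{n + 80}{n - 13} = 2 + \frac{80 + n}{-13 + n}$)
$19692 + R{\left(-61 \right)} = 19692 + \frac{3 \left(18 - 61\right)}{-13 - 61} = 19692 + 3 \frac{1}{-74} \left(-43\right) = 19692 + 3 \left(- \frac{1}{74}\right) \left(-43\right) = 19692 + \frac{129}{74} = \frac{1457337}{74}$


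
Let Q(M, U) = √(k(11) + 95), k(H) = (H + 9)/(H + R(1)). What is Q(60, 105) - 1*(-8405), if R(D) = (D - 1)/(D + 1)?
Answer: 8405 + √11715/11 ≈ 8414.8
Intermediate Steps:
R(D) = (-1 + D)/(1 + D)
k(H) = (9 + H)/H (k(H) = (H + 9)/(H + (-1 + 1)/(1 + 1)) = (9 + H)/(H + 0/2) = (9 + H)/(H + (½)*0) = (9 + H)/(H + 0) = (9 + H)/H)
Q(M, U) = √11715/11 (Q(M, U) = √((9 + 11)/11 + 95) = √((1/11)*20 + 95) = √(20/11 + 95) = √(1065/11) = √11715/11)
Q(60, 105) - 1*(-8405) = √11715/11 - 1*(-8405) = √11715/11 + 8405 = 8405 + √11715/11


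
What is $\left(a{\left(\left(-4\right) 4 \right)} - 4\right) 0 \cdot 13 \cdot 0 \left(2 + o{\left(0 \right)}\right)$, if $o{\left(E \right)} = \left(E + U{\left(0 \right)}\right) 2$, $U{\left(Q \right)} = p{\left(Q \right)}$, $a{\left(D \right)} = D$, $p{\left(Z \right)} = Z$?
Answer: $0$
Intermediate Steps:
$U{\left(Q \right)} = Q$
$o{\left(E \right)} = 2 E$ ($o{\left(E \right)} = \left(E + 0\right) 2 = E 2 = 2 E$)
$\left(a{\left(\left(-4\right) 4 \right)} - 4\right) 0 \cdot 13 \cdot 0 \left(2 + o{\left(0 \right)}\right) = \left(\left(-4\right) 4 - 4\right) 0 \cdot 13 \cdot 0 \left(2 + 2 \cdot 0\right) = \left(-16 - 4\right) 0 \cdot 13 \cdot 0 \left(2 + 0\right) = \left(-20\right) 0 \cdot 13 \cdot 0 \cdot 2 = 0 \cdot 13 \cdot 0 = 0 \cdot 0 = 0$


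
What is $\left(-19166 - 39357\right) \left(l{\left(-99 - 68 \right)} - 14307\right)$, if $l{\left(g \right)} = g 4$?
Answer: $876381925$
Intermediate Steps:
$l{\left(g \right)} = 4 g$
$\left(-19166 - 39357\right) \left(l{\left(-99 - 68 \right)} - 14307\right) = \left(-19166 - 39357\right) \left(4 \left(-99 - 68\right) - 14307\right) = - 58523 \left(4 \left(-167\right) - 14307\right) = - 58523 \left(-668 - 14307\right) = \left(-58523\right) \left(-14975\right) = 876381925$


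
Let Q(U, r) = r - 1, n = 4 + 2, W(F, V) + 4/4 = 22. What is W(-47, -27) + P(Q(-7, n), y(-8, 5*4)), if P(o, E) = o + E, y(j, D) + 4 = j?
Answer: 14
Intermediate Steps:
y(j, D) = -4 + j
W(F, V) = 21 (W(F, V) = -1 + 22 = 21)
n = 6
Q(U, r) = -1 + r
P(o, E) = E + o
W(-47, -27) + P(Q(-7, n), y(-8, 5*4)) = 21 + ((-4 - 8) + (-1 + 6)) = 21 + (-12 + 5) = 21 - 7 = 14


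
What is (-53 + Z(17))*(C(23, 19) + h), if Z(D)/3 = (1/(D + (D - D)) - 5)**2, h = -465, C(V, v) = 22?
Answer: -2591993/289 ≈ -8968.8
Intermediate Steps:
Z(D) = 3*(-5 + 1/D)**2 (Z(D) = 3*(1/(D + (D - D)) - 5)**2 = 3*(1/(D + 0) - 5)**2 = 3*(1/D - 5)**2 = 3*(-5 + 1/D)**2)
(-53 + Z(17))*(C(23, 19) + h) = (-53 + 3*(-1 + 5*17)**2/17**2)*(22 - 465) = (-53 + 3*(1/289)*(-1 + 85)**2)*(-443) = (-53 + 3*(1/289)*84**2)*(-443) = (-53 + 3*(1/289)*7056)*(-443) = (-53 + 21168/289)*(-443) = (5851/289)*(-443) = -2591993/289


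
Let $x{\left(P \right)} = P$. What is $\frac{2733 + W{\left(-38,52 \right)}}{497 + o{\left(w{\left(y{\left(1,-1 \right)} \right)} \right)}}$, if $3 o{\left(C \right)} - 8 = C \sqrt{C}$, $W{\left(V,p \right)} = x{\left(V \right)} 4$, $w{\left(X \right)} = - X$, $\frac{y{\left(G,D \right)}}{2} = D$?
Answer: $\frac{11606757}{2246993} - \frac{15486 \sqrt{2}}{2246993} \approx 5.1557$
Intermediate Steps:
$y{\left(G,D \right)} = 2 D$
$W{\left(V,p \right)} = 4 V$ ($W{\left(V,p \right)} = V 4 = 4 V$)
$o{\left(C \right)} = \frac{8}{3} + \frac{C^{\frac{3}{2}}}{3}$ ($o{\left(C \right)} = \frac{8}{3} + \frac{C \sqrt{C}}{3} = \frac{8}{3} + \frac{C^{\frac{3}{2}}}{3}$)
$\frac{2733 + W{\left(-38,52 \right)}}{497 + o{\left(w{\left(y{\left(1,-1 \right)} \right)} \right)}} = \frac{2733 + 4 \left(-38\right)}{497 + \left(\frac{8}{3} + \frac{\left(- 2 \left(-1\right)\right)^{\frac{3}{2}}}{3}\right)} = \frac{2733 - 152}{497 + \left(\frac{8}{3} + \frac{\left(\left(-1\right) \left(-2\right)\right)^{\frac{3}{2}}}{3}\right)} = \frac{2581}{497 + \left(\frac{8}{3} + \frac{2^{\frac{3}{2}}}{3}\right)} = \frac{2581}{497 + \left(\frac{8}{3} + \frac{2 \sqrt{2}}{3}\right)} = \frac{2581}{\frac{1499}{3} + \frac{2 \sqrt{2}}{3}}$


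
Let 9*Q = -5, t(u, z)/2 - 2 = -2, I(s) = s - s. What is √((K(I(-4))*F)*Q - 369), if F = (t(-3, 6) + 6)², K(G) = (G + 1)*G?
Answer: 3*I*√41 ≈ 19.209*I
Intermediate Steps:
I(s) = 0
t(u, z) = 0 (t(u, z) = 4 + 2*(-2) = 4 - 4 = 0)
K(G) = G*(1 + G) (K(G) = (1 + G)*G = G*(1 + G))
Q = -5/9 (Q = (⅑)*(-5) = -5/9 ≈ -0.55556)
F = 36 (F = (0 + 6)² = 6² = 36)
√((K(I(-4))*F)*Q - 369) = √(((0*(1 + 0))*36)*(-5/9) - 369) = √(((0*1)*36)*(-5/9) - 369) = √((0*36)*(-5/9) - 369) = √(0*(-5/9) - 369) = √(0 - 369) = √(-369) = 3*I*√41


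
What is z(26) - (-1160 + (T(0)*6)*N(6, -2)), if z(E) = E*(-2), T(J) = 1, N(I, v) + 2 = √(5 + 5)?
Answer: 1120 - 6*√10 ≈ 1101.0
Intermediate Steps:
N(I, v) = -2 + √10 (N(I, v) = -2 + √(5 + 5) = -2 + √10)
z(E) = -2*E
z(26) - (-1160 + (T(0)*6)*N(6, -2)) = -2*26 - (-1160 + (1*6)*(-2 + √10)) = -52 - (-1160 + 6*(-2 + √10)) = -52 - (-1160 + (-12 + 6*√10)) = -52 - (-1172 + 6*√10) = -52 + (1172 - 6*√10) = 1120 - 6*√10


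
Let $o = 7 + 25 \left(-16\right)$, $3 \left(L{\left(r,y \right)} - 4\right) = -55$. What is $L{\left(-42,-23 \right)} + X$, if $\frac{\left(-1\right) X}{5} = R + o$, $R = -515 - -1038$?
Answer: $- \frac{1993}{3} \approx -664.33$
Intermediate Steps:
$L{\left(r,y \right)} = - \frac{43}{3}$ ($L{\left(r,y \right)} = 4 + \frac{1}{3} \left(-55\right) = 4 - \frac{55}{3} = - \frac{43}{3}$)
$R = 523$ ($R = -515 + 1038 = 523$)
$o = -393$ ($o = 7 - 400 = -393$)
$X = -650$ ($X = - 5 \left(523 - 393\right) = \left(-5\right) 130 = -650$)
$L{\left(-42,-23 \right)} + X = - \frac{43}{3} - 650 = - \frac{1993}{3}$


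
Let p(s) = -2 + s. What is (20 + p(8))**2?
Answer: 676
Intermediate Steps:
(20 + p(8))**2 = (20 + (-2 + 8))**2 = (20 + 6)**2 = 26**2 = 676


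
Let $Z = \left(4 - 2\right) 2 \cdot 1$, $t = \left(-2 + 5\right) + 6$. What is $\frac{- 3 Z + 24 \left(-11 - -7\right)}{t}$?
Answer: $-12$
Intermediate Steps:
$t = 9$ ($t = 3 + 6 = 9$)
$Z = 4$ ($Z = 2 \cdot 2 = 4$)
$\frac{- 3 Z + 24 \left(-11 - -7\right)}{t} = \frac{\left(-3\right) 4 + 24 \left(-11 - -7\right)}{9} = \frac{-12 + 24 \left(-11 + 7\right)}{9} = \frac{-12 + 24 \left(-4\right)}{9} = \frac{-12 - 96}{9} = \frac{1}{9} \left(-108\right) = -12$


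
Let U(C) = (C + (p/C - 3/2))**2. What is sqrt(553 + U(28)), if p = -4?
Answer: sqrt(244549)/14 ≈ 35.323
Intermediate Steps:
U(C) = (-3/2 + C - 4/C)**2 (U(C) = (C + (-4/C - 3/2))**2 = (C + (-3/2 - 4/C))**2 = (-3/2 + C - 4/C)**2)
sqrt(553 + U(28)) = sqrt(553 + (1/4)*(8 - 2*28**2 + 3*28)**2/28**2) = sqrt(553 + (1/4)*(1/784)*(8 - 2*784 + 84)**2) = sqrt(553 + (1/4)*(1/784)*(8 - 1568 + 84)**2) = sqrt(553 + (1/4)*(1/784)*(-1476)**2) = sqrt(553 + (1/4)*(1/784)*2178576) = sqrt(553 + 136161/196) = sqrt(244549/196) = sqrt(244549)/14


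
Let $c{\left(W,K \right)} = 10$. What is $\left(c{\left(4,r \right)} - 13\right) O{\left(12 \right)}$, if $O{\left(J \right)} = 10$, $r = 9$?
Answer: $-30$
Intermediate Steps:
$\left(c{\left(4,r \right)} - 13\right) O{\left(12 \right)} = \left(10 - 13\right) 10 = \left(-3\right) 10 = -30$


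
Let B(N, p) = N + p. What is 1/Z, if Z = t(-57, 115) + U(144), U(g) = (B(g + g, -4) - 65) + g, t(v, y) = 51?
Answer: 1/414 ≈ 0.0024155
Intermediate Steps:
U(g) = -69 + 3*g (U(g) = (((g + g) - 4) - 65) + g = ((2*g - 4) - 65) + g = ((-4 + 2*g) - 65) + g = (-69 + 2*g) + g = -69 + 3*g)
Z = 414 (Z = 51 + (-69 + 3*144) = 51 + (-69 + 432) = 51 + 363 = 414)
1/Z = 1/414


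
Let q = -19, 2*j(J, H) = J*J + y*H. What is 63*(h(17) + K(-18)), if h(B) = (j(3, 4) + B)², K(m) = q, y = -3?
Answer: 55755/4 ≈ 13939.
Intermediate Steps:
j(J, H) = J²/2 - 3*H/2 (j(J, H) = (J*J - 3*H)/2 = (J² - 3*H)/2 = J²/2 - 3*H/2)
K(m) = -19
h(B) = (-3/2 + B)² (h(B) = (((½)*3² - 3/2*4) + B)² = (((½)*9 - 6) + B)² = ((9/2 - 6) + B)² = (-3/2 + B)²)
63*(h(17) + K(-18)) = 63*((-3 + 2*17)²/4 - 19) = 63*((-3 + 34)²/4 - 19) = 63*((¼)*31² - 19) = 63*((¼)*961 - 19) = 63*(961/4 - 19) = 63*(885/4) = 55755/4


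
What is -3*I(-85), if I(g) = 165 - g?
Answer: -750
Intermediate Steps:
-3*I(-85) = -3*(165 - 1*(-85)) = -3*(165 + 85) = -3*250 = -750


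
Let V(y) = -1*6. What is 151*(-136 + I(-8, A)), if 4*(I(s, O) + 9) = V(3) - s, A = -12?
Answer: -43639/2 ≈ -21820.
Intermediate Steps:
V(y) = -6
I(s, O) = -21/2 - s/4 (I(s, O) = -9 + (-6 - s)/4 = -9 + (-3/2 - s/4) = -21/2 - s/4)
151*(-136 + I(-8, A)) = 151*(-136 + (-21/2 - ¼*(-8))) = 151*(-136 + (-21/2 + 2)) = 151*(-136 - 17/2) = 151*(-289/2) = -43639/2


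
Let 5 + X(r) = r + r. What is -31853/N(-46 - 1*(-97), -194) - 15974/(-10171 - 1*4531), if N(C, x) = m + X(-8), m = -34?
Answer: 234590688/404305 ≈ 580.23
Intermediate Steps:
X(r) = -5 + 2*r (X(r) = -5 + (r + r) = -5 + 2*r)
N(C, x) = -55 (N(C, x) = -34 + (-5 + 2*(-8)) = -34 + (-5 - 16) = -34 - 21 = -55)
-31853/N(-46 - 1*(-97), -194) - 15974/(-10171 - 1*4531) = -31853/(-55) - 15974/(-10171 - 1*4531) = -31853*(-1/55) - 15974/(-10171 - 4531) = 31853/55 - 15974/(-14702) = 31853/55 - 15974*(-1/14702) = 31853/55 + 7987/7351 = 234590688/404305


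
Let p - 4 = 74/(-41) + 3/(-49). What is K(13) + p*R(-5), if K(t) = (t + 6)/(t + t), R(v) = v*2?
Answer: -1076449/52234 ≈ -20.608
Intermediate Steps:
p = 4287/2009 (p = 4 + (74/(-41) + 3/(-49)) = 4 + (74*(-1/41) + 3*(-1/49)) = 4 + (-74/41 - 3/49) = 4 - 3749/2009 = 4287/2009 ≈ 2.1339)
R(v) = 2*v
K(t) = (6 + t)/(2*t) (K(t) = (6 + t)/((2*t)) = (6 + t)*(1/(2*t)) = (6 + t)/(2*t))
K(13) + p*R(-5) = (½)*(6 + 13)/13 + 4287*(2*(-5))/2009 = (½)*(1/13)*19 + (4287/2009)*(-10) = 19/26 - 42870/2009 = -1076449/52234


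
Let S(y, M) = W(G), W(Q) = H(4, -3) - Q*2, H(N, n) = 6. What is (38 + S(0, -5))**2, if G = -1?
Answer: 2116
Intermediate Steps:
W(Q) = 6 - 2*Q (W(Q) = 6 - Q*2 = 6 - 2*Q)
S(y, M) = 8 (S(y, M) = 6 - 2*(-1) = 6 + 2 = 8)
(38 + S(0, -5))**2 = (38 + 8)**2 = 46**2 = 2116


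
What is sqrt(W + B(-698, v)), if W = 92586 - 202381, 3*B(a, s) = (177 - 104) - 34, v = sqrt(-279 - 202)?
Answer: 3*I*sqrt(12198) ≈ 331.33*I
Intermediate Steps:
v = I*sqrt(481) (v = sqrt(-481) = I*sqrt(481) ≈ 21.932*I)
B(a, s) = 13 (B(a, s) = ((177 - 104) - 34)/3 = (73 - 34)/3 = (1/3)*39 = 13)
W = -109795
sqrt(W + B(-698, v)) = sqrt(-109795 + 13) = sqrt(-109782) = 3*I*sqrt(12198)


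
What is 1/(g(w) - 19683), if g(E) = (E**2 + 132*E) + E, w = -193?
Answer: -1/8103 ≈ -0.00012341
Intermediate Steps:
g(E) = E**2 + 133*E
1/(g(w) - 19683) = 1/(-193*(133 - 193) - 19683) = 1/(-193*(-60) - 19683) = 1/(11580 - 19683) = 1/(-8103) = -1/8103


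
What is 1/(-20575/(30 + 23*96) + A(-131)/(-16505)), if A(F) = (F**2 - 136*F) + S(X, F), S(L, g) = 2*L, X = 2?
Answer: -36938190/417877853 ≈ -0.088395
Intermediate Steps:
A(F) = 4 + F**2 - 136*F (A(F) = (F**2 - 136*F) + 2*2 = (F**2 - 136*F) + 4 = 4 + F**2 - 136*F)
1/(-20575/(30 + 23*96) + A(-131)/(-16505)) = 1/(-20575/(30 + 23*96) + (4 + (-131)**2 - 136*(-131))/(-16505)) = 1/(-20575/(30 + 2208) + (4 + 17161 + 17816)*(-1/16505)) = 1/(-20575/2238 + 34981*(-1/16505)) = 1/(-20575*1/2238 - 34981/16505) = 1/(-20575/2238 - 34981/16505) = 1/(-417877853/36938190) = -36938190/417877853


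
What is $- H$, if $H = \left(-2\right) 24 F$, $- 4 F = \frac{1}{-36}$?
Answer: $\frac{1}{3} \approx 0.33333$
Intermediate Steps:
$F = \frac{1}{144}$ ($F = - \frac{1}{4 \left(-36\right)} = \left(- \frac{1}{4}\right) \left(- \frac{1}{36}\right) = \frac{1}{144} \approx 0.0069444$)
$H = - \frac{1}{3}$ ($H = \left(-2\right) 24 \cdot \frac{1}{144} = \left(-48\right) \frac{1}{144} = - \frac{1}{3} \approx -0.33333$)
$- H = \left(-1\right) \left(- \frac{1}{3}\right) = \frac{1}{3}$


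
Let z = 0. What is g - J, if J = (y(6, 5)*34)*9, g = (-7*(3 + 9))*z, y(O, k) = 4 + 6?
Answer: -3060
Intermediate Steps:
y(O, k) = 10
g = 0 (g = -7*(3 + 9)*0 = -7*12*0 = -84*0 = 0)
J = 3060 (J = (10*34)*9 = 340*9 = 3060)
g - J = 0 - 1*3060 = 0 - 3060 = -3060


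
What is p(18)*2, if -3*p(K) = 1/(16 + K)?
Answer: -1/51 ≈ -0.019608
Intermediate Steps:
p(K) = -1/(3*(16 + K))
p(18)*2 = -1/(48 + 3*18)*2 = -1/(48 + 54)*2 = -1/102*2 = -1/51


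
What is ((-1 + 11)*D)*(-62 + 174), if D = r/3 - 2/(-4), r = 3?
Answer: 1680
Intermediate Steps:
D = 3/2 (D = 3/3 - 2/(-4) = 3*(⅓) - 2*(-¼) = 1 + ½ = 3/2 ≈ 1.5000)
((-1 + 11)*D)*(-62 + 174) = ((-1 + 11)*(3/2))*(-62 + 174) = (10*(3/2))*112 = 15*112 = 1680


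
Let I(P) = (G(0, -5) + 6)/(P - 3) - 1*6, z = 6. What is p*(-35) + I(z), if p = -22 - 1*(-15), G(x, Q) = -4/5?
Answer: 3611/15 ≈ 240.73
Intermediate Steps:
G(x, Q) = -⅘ (G(x, Q) = -4*⅕ = -⅘)
p = -7 (p = -22 + 15 = -7)
I(P) = -6 + 26/(5*(-3 + P)) (I(P) = (-⅘ + 6)/(P - 3) - 1*6 = 26/(5*(-3 + P)) - 6 = -6 + 26/(5*(-3 + P)))
p*(-35) + I(z) = -7*(-35) + 2*(58 - 15*6)/(5*(-3 + 6)) = 245 + (⅖)*(58 - 90)/3 = 245 + (⅖)*(⅓)*(-32) = 245 - 64/15 = 3611/15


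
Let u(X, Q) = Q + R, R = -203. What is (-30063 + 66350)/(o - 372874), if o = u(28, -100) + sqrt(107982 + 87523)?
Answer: -13541473799/139260877824 - 36287*sqrt(195505)/139260877824 ≈ -0.097353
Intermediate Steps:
u(X, Q) = -203 + Q (u(X, Q) = Q - 203 = -203 + Q)
o = -303 + sqrt(195505) (o = (-203 - 100) + sqrt(107982 + 87523) = -303 + sqrt(195505) ≈ 139.16)
(-30063 + 66350)/(o - 372874) = (-30063 + 66350)/((-303 + sqrt(195505)) - 372874) = 36287/(-373177 + sqrt(195505))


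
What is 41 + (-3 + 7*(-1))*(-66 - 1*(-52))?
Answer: 181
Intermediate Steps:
41 + (-3 + 7*(-1))*(-66 - 1*(-52)) = 41 + (-3 - 7)*(-66 + 52) = 41 - 10*(-14) = 41 + 140 = 181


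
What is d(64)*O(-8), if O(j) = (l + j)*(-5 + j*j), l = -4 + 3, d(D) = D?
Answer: -33984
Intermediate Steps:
l = -1
O(j) = (-1 + j)*(-5 + j²) (O(j) = (-1 + j)*(-5 + j*j) = (-1 + j)*(-5 + j²))
d(64)*O(-8) = 64*(5 + (-8)³ - 1*(-8)² - 5*(-8)) = 64*(5 - 512 - 1*64 + 40) = 64*(5 - 512 - 64 + 40) = 64*(-531) = -33984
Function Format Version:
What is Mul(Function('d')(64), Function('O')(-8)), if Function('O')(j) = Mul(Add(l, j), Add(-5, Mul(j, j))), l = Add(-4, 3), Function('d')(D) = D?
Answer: -33984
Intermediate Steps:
l = -1
Function('O')(j) = Mul(Add(-1, j), Add(-5, Pow(j, 2))) (Function('O')(j) = Mul(Add(-1, j), Add(-5, Mul(j, j))) = Mul(Add(-1, j), Add(-5, Pow(j, 2))))
Mul(Function('d')(64), Function('O')(-8)) = Mul(64, Add(5, Pow(-8, 3), Mul(-1, Pow(-8, 2)), Mul(-5, -8))) = Mul(64, Add(5, -512, Mul(-1, 64), 40)) = Mul(64, Add(5, -512, -64, 40)) = Mul(64, -531) = -33984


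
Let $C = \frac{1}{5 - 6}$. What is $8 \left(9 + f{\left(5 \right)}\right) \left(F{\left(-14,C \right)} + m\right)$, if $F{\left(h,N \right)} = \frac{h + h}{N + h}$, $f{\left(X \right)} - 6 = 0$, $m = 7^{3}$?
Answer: $41384$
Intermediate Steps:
$m = 343$
$f{\left(X \right)} = 6$ ($f{\left(X \right)} = 6 + 0 = 6$)
$C = -1$ ($C = \frac{1}{-1} = -1$)
$F{\left(h,N \right)} = \frac{2 h}{N + h}$
$8 \left(9 + f{\left(5 \right)}\right) \left(F{\left(-14,C \right)} + m\right) = 8 \left(9 + 6\right) \left(2 \left(-14\right) \frac{1}{-1 - 14} + 343\right) = 8 \cdot 15 \left(2 \left(-14\right) \frac{1}{-15} + 343\right) = 120 \left(2 \left(-14\right) \left(- \frac{1}{15}\right) + 343\right) = 120 \left(\frac{28}{15} + 343\right) = 120 \cdot \frac{5173}{15} = 41384$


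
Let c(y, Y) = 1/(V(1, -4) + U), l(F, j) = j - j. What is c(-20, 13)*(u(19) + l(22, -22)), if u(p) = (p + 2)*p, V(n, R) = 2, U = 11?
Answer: 399/13 ≈ 30.692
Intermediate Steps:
l(F, j) = 0
c(y, Y) = 1/13 (c(y, Y) = 1/(2 + 11) = 1/13)
u(p) = p*(2 + p) (u(p) = (2 + p)*p = p*(2 + p))
c(-20, 13)*(u(19) + l(22, -22)) = (19*(2 + 19) + 0)/13 = (19*21 + 0)/13 = (399 + 0)/13 = (1/13)*399 = 399/13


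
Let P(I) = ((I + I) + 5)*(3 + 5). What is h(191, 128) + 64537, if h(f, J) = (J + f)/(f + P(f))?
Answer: 212133438/3287 ≈ 64537.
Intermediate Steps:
P(I) = 40 + 16*I (P(I) = (2*I + 5)*8 = (5 + 2*I)*8 = 40 + 16*I)
h(f, J) = (J + f)/(40 + 17*f) (h(f, J) = (J + f)/(f + (40 + 16*f)) = (J + f)/(40 + 17*f))
h(191, 128) + 64537 = (128 + 191)/(40 + 17*191) + 64537 = 319/(40 + 3247) + 64537 = 319/3287 + 64537 = 212133438/3287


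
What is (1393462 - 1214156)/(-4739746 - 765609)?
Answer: -179306/5505355 ≈ -0.032569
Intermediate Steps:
(1393462 - 1214156)/(-4739746 - 765609) = 179306/(-5505355) = 179306*(-1/5505355) = -179306/5505355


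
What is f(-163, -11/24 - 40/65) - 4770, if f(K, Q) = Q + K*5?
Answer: -1742855/312 ≈ -5586.1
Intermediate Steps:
f(K, Q) = Q + 5*K
f(-163, -11/24 - 40/65) - 4770 = ((-11/24 - 40/65) + 5*(-163)) - 4770 = ((-11*1/24 - 40*1/65) - 815) - 4770 = ((-11/24 - 8/13) - 815) - 4770 = (-335/312 - 815) - 4770 = -254615/312 - 4770 = -1742855/312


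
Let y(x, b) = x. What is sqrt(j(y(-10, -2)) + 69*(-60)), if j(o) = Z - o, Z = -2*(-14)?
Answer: I*sqrt(4102) ≈ 64.047*I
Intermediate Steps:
Z = 28
j(o) = 28 - o
sqrt(j(y(-10, -2)) + 69*(-60)) = sqrt((28 - 1*(-10)) + 69*(-60)) = sqrt((28 + 10) - 4140) = sqrt(38 - 4140) = sqrt(-4102) = I*sqrt(4102)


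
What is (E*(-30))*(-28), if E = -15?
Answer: -12600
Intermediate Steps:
(E*(-30))*(-28) = -15*(-30)*(-28) = 450*(-28) = -12600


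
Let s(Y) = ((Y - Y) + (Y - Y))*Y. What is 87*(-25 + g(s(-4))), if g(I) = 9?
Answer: -1392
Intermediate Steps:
s(Y) = 0 (s(Y) = (0 + 0)*Y = 0*Y = 0)
87*(-25 + g(s(-4))) = 87*(-25 + 9) = 87*(-16) = -1392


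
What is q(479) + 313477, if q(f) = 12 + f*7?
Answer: 316842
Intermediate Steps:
q(f) = 12 + 7*f
q(479) + 313477 = (12 + 7*479) + 313477 = (12 + 3353) + 313477 = 3365 + 313477 = 316842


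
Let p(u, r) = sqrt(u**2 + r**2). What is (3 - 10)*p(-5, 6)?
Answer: -7*sqrt(61) ≈ -54.672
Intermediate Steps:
p(u, r) = sqrt(r**2 + u**2)
(3 - 10)*p(-5, 6) = (3 - 10)*sqrt(6**2 + (-5)**2) = -7*sqrt(36 + 25) = -7*sqrt(61)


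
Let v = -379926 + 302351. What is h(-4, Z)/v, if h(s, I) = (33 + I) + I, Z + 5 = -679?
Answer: 267/15515 ≈ 0.017209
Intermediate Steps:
Z = -684 (Z = -5 - 679 = -684)
v = -77575
h(s, I) = 33 + 2*I
h(-4, Z)/v = (33 + 2*(-684))/(-77575) = (33 - 1368)*(-1/77575) = -1335*(-1/77575) = 267/15515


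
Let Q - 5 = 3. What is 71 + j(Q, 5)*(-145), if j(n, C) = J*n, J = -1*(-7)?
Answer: -8049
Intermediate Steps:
Q = 8 (Q = 5 + 3 = 8)
J = 7
j(n, C) = 7*n
71 + j(Q, 5)*(-145) = 71 + (7*8)*(-145) = 71 + 56*(-145) = 71 - 8120 = -8049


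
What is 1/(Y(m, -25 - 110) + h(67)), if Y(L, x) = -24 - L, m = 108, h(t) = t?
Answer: -1/65 ≈ -0.015385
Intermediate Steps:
1/(Y(m, -25 - 110) + h(67)) = 1/((-24 - 1*108) + 67) = 1/((-24 - 108) + 67) = 1/(-132 + 67) = 1/(-65) = -1/65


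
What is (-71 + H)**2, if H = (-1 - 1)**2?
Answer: 4489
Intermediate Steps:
H = 4 (H = (-2)**2 = 4)
(-71 + H)**2 = (-71 + 4)**2 = (-67)**2 = 4489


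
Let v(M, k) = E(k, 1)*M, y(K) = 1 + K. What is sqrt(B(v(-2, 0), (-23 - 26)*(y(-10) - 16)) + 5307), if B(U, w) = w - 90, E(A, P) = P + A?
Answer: sqrt(6442) ≈ 80.262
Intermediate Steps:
E(A, P) = A + P
v(M, k) = M*(1 + k) (v(M, k) = (k + 1)*M = (1 + k)*M = M*(1 + k))
B(U, w) = -90 + w
sqrt(B(v(-2, 0), (-23 - 26)*(y(-10) - 16)) + 5307) = sqrt((-90 + (-23 - 26)*((1 - 10) - 16)) + 5307) = sqrt((-90 - 49*(-9 - 16)) + 5307) = sqrt((-90 - 49*(-25)) + 5307) = sqrt((-90 + 1225) + 5307) = sqrt(1135 + 5307) = sqrt(6442)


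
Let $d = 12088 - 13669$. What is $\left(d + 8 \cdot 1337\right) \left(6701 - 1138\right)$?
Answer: $50706745$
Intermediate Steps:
$d = -1581$
$\left(d + 8 \cdot 1337\right) \left(6701 - 1138\right) = \left(-1581 + 8 \cdot 1337\right) \left(6701 - 1138\right) = \left(-1581 + 10696\right) 5563 = 9115 \cdot 5563 = 50706745$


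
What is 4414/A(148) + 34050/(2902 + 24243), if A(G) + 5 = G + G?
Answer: 25945316/1579839 ≈ 16.423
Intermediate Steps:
A(G) = -5 + 2*G (A(G) = -5 + (G + G) = -5 + 2*G)
4414/A(148) + 34050/(2902 + 24243) = 4414/(-5 + 2*148) + 34050/(2902 + 24243) = 4414/(-5 + 296) + 34050/27145 = 4414/291 + 34050*(1/27145) = 4414*(1/291) + 6810/5429 = 4414/291 + 6810/5429 = 25945316/1579839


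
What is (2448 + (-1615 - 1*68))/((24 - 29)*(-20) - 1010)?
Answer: -153/182 ≈ -0.84066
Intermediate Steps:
(2448 + (-1615 - 1*68))/((24 - 29)*(-20) - 1010) = (2448 + (-1615 - 68))/(-5*(-20) - 1010) = (2448 - 1683)/(100 - 1010) = 765/(-910) = 765*(-1/910) = -153/182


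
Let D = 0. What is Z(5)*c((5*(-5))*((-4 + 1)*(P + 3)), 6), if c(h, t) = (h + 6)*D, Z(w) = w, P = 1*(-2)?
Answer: 0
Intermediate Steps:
P = -2
c(h, t) = 0 (c(h, t) = (h + 6)*0 = (6 + h)*0 = 0)
Z(5)*c((5*(-5))*((-4 + 1)*(P + 3)), 6) = 5*0 = 0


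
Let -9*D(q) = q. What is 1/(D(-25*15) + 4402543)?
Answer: 3/13207754 ≈ 2.2714e-7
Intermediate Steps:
D(q) = -q/9
1/(D(-25*15) + 4402543) = 1/(-(-25)*15/9 + 4402543) = 1/(-1/9*(-375) + 4402543) = 1/(125/3 + 4402543) = 1/(13207754/3) = 3/13207754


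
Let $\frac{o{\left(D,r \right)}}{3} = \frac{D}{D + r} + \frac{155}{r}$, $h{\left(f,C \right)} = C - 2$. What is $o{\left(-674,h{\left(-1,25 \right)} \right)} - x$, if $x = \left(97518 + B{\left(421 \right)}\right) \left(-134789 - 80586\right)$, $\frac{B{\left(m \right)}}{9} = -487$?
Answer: $\frac{100114222685782}{4991} \approx 2.0059 \cdot 10^{10}$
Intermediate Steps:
$B{\left(m \right)} = -4383$ ($B{\left(m \right)} = 9 \left(-487\right) = -4383$)
$h{\left(f,C \right)} = -2 + C$ ($h{\left(f,C \right)} = C - 2 = -2 + C$)
$o{\left(D,r \right)} = \frac{465}{r} + \frac{3 D}{D + r}$ ($o{\left(D,r \right)} = 3 \left(\frac{D}{D + r} + \frac{155}{r}\right) = 3 \left(\frac{155}{r} + \frac{D}{D + r}\right) = \frac{465}{r} + \frac{3 D}{D + r}$)
$x = -20058950625$ ($x = \left(97518 - 4383\right) \left(-134789 - 80586\right) = 93135 \left(-215375\right) = -20058950625$)
$o{\left(-674,h{\left(-1,25 \right)} \right)} - x = \frac{3 \left(155 \left(-674\right) + 155 \left(-2 + 25\right) - 674 \left(-2 + 25\right)\right)}{\left(-2 + 25\right) \left(-674 + \left(-2 + 25\right)\right)} - -20058950625 = \frac{3 \left(-104470 + 155 \cdot 23 - 15502\right)}{23 \left(-674 + 23\right)} + 20058950625 = 3 \cdot \frac{1}{23} \frac{1}{-651} \left(-104470 + 3565 - 15502\right) + 20058950625 = 3 \cdot \frac{1}{23} \left(- \frac{1}{651}\right) \left(-116407\right) + 20058950625 = \frac{116407}{4991} + 20058950625 = \frac{100114222685782}{4991}$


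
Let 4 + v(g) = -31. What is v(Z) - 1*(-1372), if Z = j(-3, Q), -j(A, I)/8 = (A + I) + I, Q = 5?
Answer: 1337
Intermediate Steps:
j(A, I) = -16*I - 8*A (j(A, I) = -8*((A + I) + I) = -8*(A + 2*I) = -16*I - 8*A)
Z = -56 (Z = -16*5 - 8*(-3) = -80 + 24 = -56)
v(g) = -35 (v(g) = -4 - 31 = -35)
v(Z) - 1*(-1372) = -35 - 1*(-1372) = -35 + 1372 = 1337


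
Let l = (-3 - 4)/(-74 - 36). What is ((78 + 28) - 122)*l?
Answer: -56/55 ≈ -1.0182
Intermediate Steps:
l = 7/110 (l = -7/(-110) = -7*(-1/110) = 7/110 ≈ 0.063636)
((78 + 28) - 122)*l = ((78 + 28) - 122)*(7/110) = (106 - 122)*(7/110) = -16*7/110 = -56/55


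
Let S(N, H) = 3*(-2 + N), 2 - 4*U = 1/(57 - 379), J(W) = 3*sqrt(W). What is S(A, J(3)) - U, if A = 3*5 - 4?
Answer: 34131/1288 ≈ 26.499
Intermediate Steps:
A = 11 (A = 15 - 4 = 11)
U = 645/1288 (U = 1/2 - 1/(4*(57 - 379)) = 1/2 - 1/4/(-322) = 1/2 - 1/4*(-1/322) = 1/2 + 1/1288 = 645/1288 ≈ 0.50078)
S(N, H) = -6 + 3*N
S(A, J(3)) - U = (-6 + 3*11) - 1*645/1288 = (-6 + 33) - 645/1288 = 27 - 645/1288 = 34131/1288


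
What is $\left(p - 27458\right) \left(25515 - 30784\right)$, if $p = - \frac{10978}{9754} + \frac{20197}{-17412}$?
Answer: $\frac{12286683178949201}{84918324} \approx 1.4469 \cdot 10^{8}$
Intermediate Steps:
$p = - \frac{194075237}{84918324}$ ($p = \left(-10978\right) \frac{1}{9754} + 20197 \left(- \frac{1}{17412}\right) = - \frac{5489}{4877} - \frac{20197}{17412} = - \frac{194075237}{84918324} \approx -2.2854$)
$\left(p - 27458\right) \left(25515 - 30784\right) = \left(- \frac{194075237}{84918324} - 27458\right) \left(25515 - 30784\right) = \left(- \frac{2331881415629}{84918324}\right) \left(-5269\right) = \frac{12286683178949201}{84918324}$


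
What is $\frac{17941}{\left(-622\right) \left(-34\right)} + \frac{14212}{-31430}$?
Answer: $\frac{131665127}{332340820} \approx 0.39617$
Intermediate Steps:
$\frac{17941}{\left(-622\right) \left(-34\right)} + \frac{14212}{-31430} = \frac{17941}{21148} + 14212 \left(- \frac{1}{31430}\right) = 17941 \cdot \frac{1}{21148} - \frac{7106}{15715} = \frac{17941}{21148} - \frac{7106}{15715} = \frac{131665127}{332340820}$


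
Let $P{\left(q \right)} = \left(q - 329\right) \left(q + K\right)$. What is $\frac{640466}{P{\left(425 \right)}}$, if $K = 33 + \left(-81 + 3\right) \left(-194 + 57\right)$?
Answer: $\frac{320233}{534912} \approx 0.59867$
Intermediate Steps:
$K = 10719$ ($K = 33 - -10686 = 33 + 10686 = 10719$)
$P{\left(q \right)} = \left(-329 + q\right) \left(10719 + q\right)$ ($P{\left(q \right)} = \left(q - 329\right) \left(q + 10719\right) = \left(-329 + q\right) \left(10719 + q\right)$)
$\frac{640466}{P{\left(425 \right)}} = \frac{640466}{-3526551 + 425^{2} + 10390 \cdot 425} = \frac{640466}{-3526551 + 180625 + 4415750} = \frac{640466}{1069824} = 640466 \cdot \frac{1}{1069824} = \frac{320233}{534912}$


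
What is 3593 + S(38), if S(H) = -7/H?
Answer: 136527/38 ≈ 3592.8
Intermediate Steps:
3593 + S(38) = 3593 - 7/38 = 136527/38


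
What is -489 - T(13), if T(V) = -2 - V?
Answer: -474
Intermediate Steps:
-489 - T(13) = -489 - (-2 - 1*13) = -489 - (-2 - 13) = -489 - 1*(-15) = -489 + 15 = -474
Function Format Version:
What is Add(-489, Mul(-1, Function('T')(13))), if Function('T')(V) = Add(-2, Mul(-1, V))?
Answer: -474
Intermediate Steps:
Add(-489, Mul(-1, Function('T')(13))) = Add(-489, Mul(-1, Add(-2, Mul(-1, 13)))) = Add(-489, Mul(-1, Add(-2, -13))) = Add(-489, Mul(-1, -15)) = Add(-489, 15) = -474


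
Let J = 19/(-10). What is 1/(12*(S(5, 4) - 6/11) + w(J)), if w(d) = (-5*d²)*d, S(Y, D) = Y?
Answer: 2200/193049 ≈ 0.011396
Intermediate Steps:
J = -19/10 (J = 19*(-⅒) = -19/10 ≈ -1.9000)
w(d) = -5*d³
1/(12*(S(5, 4) - 6/11) + w(J)) = 1/(12*(5 - 6/11) - 5*(-19/10)³) = 1/(12*(5 - 6*1/11) - 5*(-6859/1000)) = 1/(12*(5 - 6/11) + 6859/200) = 1/(12*(49/11) + 6859/200) = 1/(588/11 + 6859/200) = 1/(193049/2200) = 2200/193049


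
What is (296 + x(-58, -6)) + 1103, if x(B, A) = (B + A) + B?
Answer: 1277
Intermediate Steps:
x(B, A) = A + 2*B (x(B, A) = (A + B) + B = A + 2*B)
(296 + x(-58, -6)) + 1103 = (296 + (-6 + 2*(-58))) + 1103 = (296 + (-6 - 116)) + 1103 = (296 - 122) + 1103 = 174 + 1103 = 1277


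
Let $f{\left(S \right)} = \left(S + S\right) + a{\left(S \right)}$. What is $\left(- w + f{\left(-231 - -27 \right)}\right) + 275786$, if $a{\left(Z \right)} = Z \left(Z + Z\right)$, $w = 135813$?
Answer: $222797$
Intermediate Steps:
$a{\left(Z \right)} = 2 Z^{2}$ ($a{\left(Z \right)} = Z 2 Z = 2 Z^{2}$)
$f{\left(S \right)} = 2 S + 2 S^{2}$ ($f{\left(S \right)} = \left(S + S\right) + 2 S^{2} = 2 S + 2 S^{2}$)
$\left(- w + f{\left(-231 - -27 \right)}\right) + 275786 = \left(\left(-1\right) 135813 + 2 \left(-231 - -27\right) \left(1 - 204\right)\right) + 275786 = \left(-135813 + 2 \left(-231 + 27\right) \left(1 + \left(-231 + 27\right)\right)\right) + 275786 = \left(-135813 + 2 \left(-204\right) \left(1 - 204\right)\right) + 275786 = \left(-135813 + 2 \left(-204\right) \left(-203\right)\right) + 275786 = \left(-135813 + 82824\right) + 275786 = -52989 + 275786 = 222797$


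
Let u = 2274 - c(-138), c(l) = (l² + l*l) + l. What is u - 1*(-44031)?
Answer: 8355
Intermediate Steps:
c(l) = l + 2*l² (c(l) = (l² + l²) + l = 2*l² + l = l + 2*l²)
u = -35676 (u = 2274 - (-138)*(1 + 2*(-138)) = 2274 - (-138)*(1 - 276) = 2274 - (-138)*(-275) = 2274 - 1*37950 = 2274 - 37950 = -35676)
u - 1*(-44031) = -35676 - 1*(-44031) = -35676 + 44031 = 8355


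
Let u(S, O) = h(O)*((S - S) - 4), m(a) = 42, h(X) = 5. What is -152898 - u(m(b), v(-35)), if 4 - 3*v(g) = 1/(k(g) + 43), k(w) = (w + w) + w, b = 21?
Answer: -152878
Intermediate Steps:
k(w) = 3*w (k(w) = 2*w + w = 3*w)
v(g) = 4/3 - 1/(3*(43 + 3*g)) (v(g) = 4/3 - 1/(3*(3*g + 43)) = 4/3 - 1/(3*(43 + 3*g)))
u(S, O) = -20 (u(S, O) = 5*((S - S) - 4) = 5*(0 - 4) = 5*(-4) = -20)
-152898 - u(m(b), v(-35)) = -152898 - 1*(-20) = -152898 + 20 = -152878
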